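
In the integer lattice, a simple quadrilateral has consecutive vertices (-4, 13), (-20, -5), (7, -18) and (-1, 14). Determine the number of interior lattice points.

394

Using the shoelace formula, 2A = |[(-4)·(-5) − (-20)·13] + [(-20)·(-18) − 7·(-5)] + [7·14 − (-1)·(-18)] + [(-1)·13 − (-4)·14]| = 798, so the area is 399.
The number of boundary lattice points is Σ gcd(|Δx|,|Δy|) = gcd(16,18) + gcd(27,13) + gcd(8,32) + gcd(3,1) = 2+1+8+1 = 12.
By Pick's theorem A = I + B/2 − 1, so I = 399 − 12/2 + 1 = 394.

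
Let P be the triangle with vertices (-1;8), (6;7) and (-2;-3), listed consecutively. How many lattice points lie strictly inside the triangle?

The shoelace formula gives twice the area as |[(-1)·7 − 6·8] + [6·(-3) − (-2)·7] + [(-2)·8 − (-1)·(-3)]| = 78, so the area is 39.
Along each edge there are gcd(|Δx|,|Δy|)+1 lattice points, so counting each shared vertex once the boundary has gcd(7,1) + gcd(8,10) + gcd(1,11) = 1+2+1 = 4.
Pick's theorem gives I = A − B/2 + 1 = 39 − 4/2 + 1 = 38.

38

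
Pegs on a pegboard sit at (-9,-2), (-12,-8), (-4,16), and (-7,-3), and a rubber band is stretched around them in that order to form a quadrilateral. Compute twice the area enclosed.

The shoelace formula gives twice the area as |((-9)·(-8) − (-12)·(-2)) + ((-12)·16 − (-4)·(-8)) + ((-4)·(-3) − (-7)·16) + ((-7)·(-2) − (-9)·(-3))| = 65, so the area is 65/2.

65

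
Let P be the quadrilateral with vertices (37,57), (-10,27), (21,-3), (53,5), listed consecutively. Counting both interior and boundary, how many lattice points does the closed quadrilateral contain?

The shoelace formula gives twice the area as |[37·27 − (-10)·57] + [(-10)·(-3) − 21·27] + [21·5 − 53·(-3)] + [53·57 − 37·5]| = 4132, so the area is 2066.
Summing gcd(|Δx|,|Δy|) over the edges gives the boundary count: gcd(47,30) + gcd(31,30) + gcd(32,8) + gcd(16,52) = 1+1+8+4 = 14.
Pick's theorem gives I = A − B/2 + 1 = 2066 − 14/2 + 1 = 2060, so the closed region contains I + B = 2060 + 14 = 2074 lattice points.

2074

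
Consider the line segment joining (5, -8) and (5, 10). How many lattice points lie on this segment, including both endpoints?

The number of lattice points on a segment between lattice points is gcd(|Δx|,|Δy|) + 1 = gcd(0,18) + 1 = 18 + 1 = 19.

19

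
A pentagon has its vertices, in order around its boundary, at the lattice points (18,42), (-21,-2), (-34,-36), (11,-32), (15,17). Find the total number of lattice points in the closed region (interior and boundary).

Using the shoelace formula, 2A = |[18·(-2) − (-21)·42] + [(-21)·(-36) − (-34)·(-2)] + [(-34)·(-32) − 11·(-36)] + [11·17 − 15·(-32)] + [15·42 − 18·17]| = 4009, so the area is 2004.5.
Summing gcd(|Δx|,|Δy|) over the edges gives the boundary count: gcd(39,44) + gcd(13,34) + gcd(45,4) + gcd(4,49) + gcd(3,25) = 1+1+1+1+1 = 5.
Pick's theorem gives I = A − B/2 + 1 = 2004.5 − 5/2 + 1 = 2003, so the closed region contains I + B = 2003 + 5 = 2008 lattice points.

2008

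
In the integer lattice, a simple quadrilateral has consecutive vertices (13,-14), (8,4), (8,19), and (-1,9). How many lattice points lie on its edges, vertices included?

18

Along each edge there are gcd(|Δx|,|Δy|)+1 lattice points, so counting each shared vertex once the boundary has gcd(5,18) + gcd(0,15) + gcd(9,10) + gcd(14,23) = 1+15+1+1 = 18.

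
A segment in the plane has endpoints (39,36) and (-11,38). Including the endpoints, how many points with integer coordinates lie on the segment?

The number of lattice points on a segment between lattice points is gcd(|Δx|,|Δy|) + 1 = gcd(50,2) + 1 = 2 + 1 = 3.

3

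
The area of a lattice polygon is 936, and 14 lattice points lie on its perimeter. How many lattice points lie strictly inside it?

From Pick's theorem, I = A − B/2 + 1 = 936 − 14/2 + 1 = 930.

930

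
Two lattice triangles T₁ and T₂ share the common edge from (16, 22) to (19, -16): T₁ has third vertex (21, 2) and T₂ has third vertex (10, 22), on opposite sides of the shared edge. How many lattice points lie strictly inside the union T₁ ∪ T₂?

The union is the simple quadrilateral with vertices (16, 22), (21, 2), (19, -16), (10, 22) in order.
The shoelace formula gives twice the area as |(16·2 − 21·22) + (21·(-16) − 19·2) + (19·22 − 10·(-16)) + (10·22 − 16·22)| = 358, so the area is 179.
The number of boundary lattice points is Σ gcd(|Δx|,|Δy|) = gcd(5,20) + gcd(2,18) + gcd(9,38) + gcd(6,0) = 5+2+1+6 = 14.
By Pick's theorem I = A − B/2 + 1 = 179 − 14/2 + 1 = 173.

173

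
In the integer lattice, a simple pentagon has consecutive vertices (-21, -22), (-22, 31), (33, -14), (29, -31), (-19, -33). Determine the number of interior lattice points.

Using the shoelace formula, 2A = |[(-21)·31 − (-22)·(-22)] + [(-22)·(-14) − 33·31] + [33·(-31) − 29·(-14)] + [29·(-33) − (-19)·(-31)] + [(-19)·(-22) − (-21)·(-33)]| = 4288, so the area is 2144.
Summing gcd(|Δx|,|Δy|) over the edges gives the boundary count: gcd(1,53) + gcd(55,45) + gcd(4,17) + gcd(48,2) + gcd(2,11) = 1+5+1+2+1 = 10.
Pick's theorem gives I = A − B/2 + 1 = 2144 − 10/2 + 1 = 2140.

2140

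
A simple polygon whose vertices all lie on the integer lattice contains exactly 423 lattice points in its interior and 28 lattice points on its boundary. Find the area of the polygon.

By Pick's theorem, A = I + B/2 − 1 = 423 + 28/2 − 1 = 436.

436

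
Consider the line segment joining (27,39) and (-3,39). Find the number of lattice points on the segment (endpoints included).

31

The number of lattice points on a segment between lattice points is gcd(|Δx|,|Δy|) + 1 = gcd(30,0) + 1 = 30 + 1 = 31.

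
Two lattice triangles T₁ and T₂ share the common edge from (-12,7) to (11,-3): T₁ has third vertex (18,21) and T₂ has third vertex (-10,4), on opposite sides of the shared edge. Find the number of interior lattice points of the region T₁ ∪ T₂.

331

The union is the simple quadrilateral with vertices (-12,7), (18,21), (11,-3), (-10,4) in order.
By the shoelace formula, twice the signed area is |((-12)·21 − 18·7) + (18·(-3) − 11·21) + (11·4 − (-10)·(-3)) + ((-10)·7 − (-12)·4)| = 671, so the area is 335.5.
Along each edge there are gcd(|Δx|,|Δy|)+1 lattice points, so counting each shared vertex once the boundary has gcd(30,14) + gcd(7,24) + gcd(21,7) + gcd(2,3) = 2+1+7+1 = 11.
By Pick's theorem I = A − B/2 + 1 = 335.5 − 11/2 + 1 = 331.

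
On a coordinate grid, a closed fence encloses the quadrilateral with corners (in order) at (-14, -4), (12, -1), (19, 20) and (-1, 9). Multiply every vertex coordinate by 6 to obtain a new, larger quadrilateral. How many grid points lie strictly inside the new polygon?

11491

The shoelace formula gives twice the area as |[(-14)·(-1) − 12·(-4)] + [12·20 − 19·(-1)] + [19·9 − (-1)·20] + [(-1)·(-4) − (-14)·9]| = 642, so the area is 321.
Summing gcd(|Δx|,|Δy|) over the edges gives the boundary count: gcd(26,3) + gcd(7,21) + gcd(20,11) + gcd(13,13) = 1+7+1+13 = 22.
Scaling by 6 multiplies the area by 6² = 36 (so the new area is 11556) and multiplies the boundary lattice-point count by 6, giving 132.
By Pick's theorem, the interior count of the dilated polygon is 11556 − 132/2 + 1 = 11491.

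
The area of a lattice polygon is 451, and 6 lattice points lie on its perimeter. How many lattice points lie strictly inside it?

Pick's theorem A = I + B/2 − 1 rearranges to I = A − B/2 + 1 = 451 − 6/2 + 1 = 449.

449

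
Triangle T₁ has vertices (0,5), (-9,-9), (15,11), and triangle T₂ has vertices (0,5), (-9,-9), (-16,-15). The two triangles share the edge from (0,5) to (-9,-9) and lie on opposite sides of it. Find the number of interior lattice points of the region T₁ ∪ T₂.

The union is the simple quadrilateral with vertices (0,5), (15,11), (-9,-9), (-16,-15) in order.
The shoelace formula gives twice the area as |(0·11 − 15·5) + (15·(-9) − (-9)·11) + ((-9)·(-15) − (-16)·(-9)) + ((-16)·5 − 0·(-15))| = 200, so the area is 100.
The number of boundary lattice points is Σ gcd(|Δx|,|Δy|) = gcd(15,6) + gcd(24,20) + gcd(7,6) + gcd(16,20) = 3+4+1+4 = 12.
By Pick's theorem I = A − B/2 + 1 = 100 − 12/2 + 1 = 95.

95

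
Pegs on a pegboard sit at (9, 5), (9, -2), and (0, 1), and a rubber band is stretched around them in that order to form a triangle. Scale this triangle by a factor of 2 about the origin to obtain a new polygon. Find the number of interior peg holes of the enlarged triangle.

The shoelace formula gives twice the area as |[9·(-2) − 9·5] + [9·1 − 0·(-2)] + [0·5 − 9·1]| = 63, so the area is 31.5.
The number of boundary lattice points is Σ gcd(|Δx|,|Δy|) = gcd(0,7) + gcd(9,3) + gcd(9,4) = 7+3+1 = 11.
Scaling by 2 multiplies the area by 2² = 4 (so the new area is 126) and multiplies the boundary lattice-point count by 2, giving 22.
By Pick's theorem, the interior count of the dilated polygon is 126 − 22/2 + 1 = 116.

116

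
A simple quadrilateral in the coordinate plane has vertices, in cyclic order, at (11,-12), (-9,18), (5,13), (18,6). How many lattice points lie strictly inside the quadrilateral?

Using the shoelace formula, 2A = |[11·18 − (-9)·(-12)] + [(-9)·13 − 5·18] + [5·6 − 18·13] + [18·(-12) − 11·6]| = 603, so the area is 301.5.
Along each edge there are gcd(|Δx|,|Δy|)+1 lattice points, so counting each shared vertex once the boundary has gcd(20,30) + gcd(14,5) + gcd(13,7) + gcd(7,18) = 10+1+1+1 = 13.
By Pick's theorem A = I + B/2 − 1, so I = 301.5 − 13/2 + 1 = 296.

296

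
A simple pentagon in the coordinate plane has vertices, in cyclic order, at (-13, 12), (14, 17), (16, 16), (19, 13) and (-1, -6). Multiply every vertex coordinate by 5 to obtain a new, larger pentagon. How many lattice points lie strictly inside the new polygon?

9021

The shoelace formula gives twice the area as |((-13)·17 − 14·12) + (14·16 − 16·17) + (16·13 − 19·16) + (19·(-6) − (-1)·13) + ((-1)·12 − (-13)·(-6))| = 724, so the area is 362.
Summing gcd(|Δx|,|Δy|) over the edges gives the boundary count: gcd(27,5) + gcd(2,1) + gcd(3,3) + gcd(20,19) + gcd(12,18) = 1+1+3+1+6 = 12.
Scaling by 5 multiplies the area by 5² = 25 (so the new area is 9050) and multiplies the boundary lattice-point count by 5, giving 60.
By Pick's theorem, the interior count of the dilated polygon is 9050 − 60/2 + 1 = 9021.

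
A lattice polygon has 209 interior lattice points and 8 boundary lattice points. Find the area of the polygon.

212

By Pick's theorem, A = I + B/2 − 1 = 209 + 8/2 − 1 = 212.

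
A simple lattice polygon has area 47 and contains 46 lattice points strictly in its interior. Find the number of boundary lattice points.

4

Pick's theorem gives A = I + B/2 − 1, so B = 2(A − I + 1) = 2(47 − 46 + 1) = 4.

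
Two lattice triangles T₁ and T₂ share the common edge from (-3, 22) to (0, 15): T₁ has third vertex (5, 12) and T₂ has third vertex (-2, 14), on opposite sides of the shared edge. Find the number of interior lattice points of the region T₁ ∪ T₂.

The union is the simple quadrilateral with vertices (-3, 22), (5, 12), (0, 15), (-2, 14) in order.
The shoelace formula gives twice the area as |((-3)·12 − 5·22) + (5·15 − 0·12) + (0·14 − (-2)·15) + ((-2)·22 − (-3)·14)| = 43, so the area is 43/2.
Summing gcd(|Δx|,|Δy|) over the edges gives the boundary count: gcd(8,10) + gcd(5,3) + gcd(2,1) + gcd(1,8) = 2+1+1+1 = 5.
By Pick's theorem I = A − B/2 + 1 = 43/2 − 5/2 + 1 = 20.

20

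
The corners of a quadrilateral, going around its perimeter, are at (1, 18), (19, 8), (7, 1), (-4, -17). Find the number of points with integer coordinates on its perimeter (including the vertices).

9

Summing gcd(|Δx|,|Δy|) over the edges gives the boundary count: gcd(18,10) + gcd(12,7) + gcd(11,18) + gcd(5,35) = 2+1+1+5 = 9.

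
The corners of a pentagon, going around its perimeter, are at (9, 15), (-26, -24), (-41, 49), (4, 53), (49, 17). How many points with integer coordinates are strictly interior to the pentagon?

Using the shoelace formula, 2A = |(9·(-24) − (-26)·15) + ((-26)·49 − (-41)·(-24)) + ((-41)·53 − 4·49) + (4·17 − 49·53) + (49·15 − 9·17)| = 6400, so the area is 3200.
Along each edge there are gcd(|Δx|,|Δy|)+1 lattice points, so counting each shared vertex once the boundary has gcd(35,39) + gcd(15,73) + gcd(45,4) + gcd(45,36) + gcd(40,2) = 1+1+1+9+2 = 14.
Pick's theorem gives I = A − B/2 + 1 = 3200 − 14/2 + 1 = 3194.

3194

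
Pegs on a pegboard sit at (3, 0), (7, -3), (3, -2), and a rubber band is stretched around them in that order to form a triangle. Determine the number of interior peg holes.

3

Using the shoelace formula, 2A = |[3·(-3) − 7·0] + [7·(-2) − 3·(-3)] + [3·0 − 3·(-2)]| = 8, so the area is 4.
The number of boundary lattice points is Σ gcd(|Δx|,|Δy|) = gcd(4,3) + gcd(4,1) + gcd(0,2) = 1+1+2 = 4.
By Pick's theorem A = I + B/2 − 1, so I = 4 − 4/2 + 1 = 3.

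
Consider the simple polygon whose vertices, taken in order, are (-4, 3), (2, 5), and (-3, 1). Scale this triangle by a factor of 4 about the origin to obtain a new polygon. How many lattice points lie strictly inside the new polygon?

105

The shoelace formula gives twice the area as |((-4)·5 − 2·3) + (2·1 − (-3)·5) + ((-3)·3 − (-4)·1)| = 14, so the area is 7.
Summing gcd(|Δx|,|Δy|) over the edges gives the boundary count: gcd(6,2) + gcd(5,4) + gcd(1,2) = 2+1+1 = 4.
Scaling by 4 multiplies the area by 4² = 16 (so the new area is 112) and multiplies the boundary lattice-point count by 4, giving 16.
By Pick's theorem, the interior count of the dilated polygon is 112 − 16/2 + 1 = 105.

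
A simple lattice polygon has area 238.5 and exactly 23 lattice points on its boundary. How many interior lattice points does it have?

228

Pick's theorem A = I + B/2 − 1 rearranges to I = A − B/2 + 1 = 238.5 − 23/2 + 1 = 228.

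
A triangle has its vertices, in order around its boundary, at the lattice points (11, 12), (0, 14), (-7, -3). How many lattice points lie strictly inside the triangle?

99

Using the shoelace formula, 2A = |(11·14 − 0·12) + (0·(-3) − (-7)·14) + ((-7)·12 − 11·(-3))| = 201, so the area is 100.5.
The number of boundary lattice points is Σ gcd(|Δx|,|Δy|) = gcd(11,2) + gcd(7,17) + gcd(18,15) = 1+1+3 = 5.
By Pick's theorem A = I + B/2 − 1, so I = 100.5 − 5/2 + 1 = 99.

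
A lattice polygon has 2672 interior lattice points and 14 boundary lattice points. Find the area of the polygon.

By Pick's theorem, A = I + B/2 − 1 = 2672 + 14/2 − 1 = 2678.

2678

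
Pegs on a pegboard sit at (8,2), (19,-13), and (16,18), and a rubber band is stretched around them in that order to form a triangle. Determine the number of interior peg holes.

144

The shoelace formula gives twice the area as |[8·(-13) − 19·2] + [19·18 − 16·(-13)] + [16·2 − 8·18]| = 296, so the area is 148.
Summing gcd(|Δx|,|Δy|) over the edges gives the boundary count: gcd(11,15) + gcd(3,31) + gcd(8,16) = 1+1+8 = 10.
By Pick's theorem A = I + B/2 − 1, so I = 148 − 10/2 + 1 = 144.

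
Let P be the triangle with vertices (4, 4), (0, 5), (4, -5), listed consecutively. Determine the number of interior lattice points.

The shoelace formula gives twice the area as |(4·5 − 0·4) + (0·(-5) − 4·5) + (4·4 − 4·(-5))| = 36, so the area is 18.
The number of boundary lattice points is Σ gcd(|Δx|,|Δy|) = gcd(4,1) + gcd(4,10) + gcd(0,9) = 1+2+9 = 12.
By Pick's theorem A = I + B/2 − 1, so I = 18 − 12/2 + 1 = 13.

13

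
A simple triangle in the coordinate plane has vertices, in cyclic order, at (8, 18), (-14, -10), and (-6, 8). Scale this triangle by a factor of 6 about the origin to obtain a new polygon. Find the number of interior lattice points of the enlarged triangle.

3079

By the shoelace formula, twice the signed area is |(8·(-10) − (-14)·18) + ((-14)·8 − (-6)·(-10)) + ((-6)·18 − 8·8)| = 172, so the area is 86.
Summing gcd(|Δx|,|Δy|) over the edges gives the boundary count: gcd(22,28) + gcd(8,18) + gcd(14,10) = 2+2+2 = 6.
Scaling by 6 multiplies the area by 6² = 36 (so the new area is 3096) and multiplies the boundary lattice-point count by 6, giving 36.
By Pick's theorem, the interior count of the dilated polygon is 3096 − 36/2 + 1 = 3079.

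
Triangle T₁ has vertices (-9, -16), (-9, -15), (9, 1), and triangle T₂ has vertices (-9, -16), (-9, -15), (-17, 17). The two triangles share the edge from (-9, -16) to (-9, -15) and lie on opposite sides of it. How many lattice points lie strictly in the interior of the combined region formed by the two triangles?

8

The union is the simple quadrilateral with vertices (-9, -16), (9, 1), (-9, -15), (-17, 17) in order.
The shoelace formula gives twice the area as |[(-9)·1 − 9·(-16)] + [9·(-15) − (-9)·1] + [(-9)·17 − (-17)·(-15)] + [(-17)·(-16) − (-9)·17]| = 26, so the area is 13.
Along each edge there are gcd(|Δx|,|Δy|)+1 lattice points, so counting each shared vertex once the boundary has gcd(18,17) + gcd(18,16) + gcd(8,32) + gcd(8,33) = 1+2+8+1 = 12.
By Pick's theorem I = A − B/2 + 1 = 13 − 12/2 + 1 = 8.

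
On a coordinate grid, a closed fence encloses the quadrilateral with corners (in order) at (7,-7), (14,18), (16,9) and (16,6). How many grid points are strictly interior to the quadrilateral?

By the shoelace formula, twice the signed area is |(7·18 − 14·(-7)) + (14·9 − 16·18) + (16·6 − 16·9) + (16·(-7) − 7·6)| = 140, so the area is 70.
Along each edge there are gcd(|Δx|,|Δy|)+1 lattice points, so counting each shared vertex once the boundary has gcd(7,25) + gcd(2,9) + gcd(0,3) + gcd(9,13) = 1+1+3+1 = 6.
By Pick's theorem A = I + B/2 − 1, so I = 70 − 6/2 + 1 = 68.

68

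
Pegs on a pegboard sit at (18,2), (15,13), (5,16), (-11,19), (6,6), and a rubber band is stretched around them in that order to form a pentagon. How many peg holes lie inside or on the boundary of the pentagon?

192

Using the shoelace formula, 2A = |(18·13 − 15·2) + (15·16 − 5·13) + (5·19 − (-11)·16) + ((-11)·6 − 6·19) + (6·2 − 18·6)| = 374, so the area is 187.
Summing gcd(|Δx|,|Δy|) over the edges gives the boundary count: gcd(3,11) + gcd(10,3) + gcd(16,3) + gcd(17,13) + gcd(12,4) = 1+1+1+1+4 = 8.
Pick's theorem gives I = A − B/2 + 1 = 187 − 8/2 + 1 = 184, so the closed region contains I + B = 184 + 8 = 192 lattice points.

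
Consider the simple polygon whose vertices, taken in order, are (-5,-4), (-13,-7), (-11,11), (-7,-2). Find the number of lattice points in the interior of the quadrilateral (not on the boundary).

By the shoelace formula, twice the signed area is |((-5)·(-7) − (-13)·(-4)) + ((-13)·11 − (-11)·(-7)) + ((-11)·(-2) − (-7)·11) + ((-7)·(-4) − (-5)·(-2))| = 120, so the area is 60.
Along each edge there are gcd(|Δx|,|Δy|)+1 lattice points, so counting each shared vertex once the boundary has gcd(8,3) + gcd(2,18) + gcd(4,13) + gcd(2,2) = 1+2+1+2 = 6.
Pick's theorem gives I = A − B/2 + 1 = 60 − 6/2 + 1 = 58.

58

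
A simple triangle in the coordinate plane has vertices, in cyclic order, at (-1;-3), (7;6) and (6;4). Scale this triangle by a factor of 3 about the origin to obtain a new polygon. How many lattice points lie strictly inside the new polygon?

By the shoelace formula, twice the signed area is |[(-1)·6 − 7·(-3)] + [7·4 − 6·6] + [6·(-3) − (-1)·4]| = 7, so the area is 7/2.
Along each edge there are gcd(|Δx|,|Δy|)+1 lattice points, so counting each shared vertex once the boundary has gcd(8,9) + gcd(1,2) + gcd(7,7) = 1+1+7 = 9.
Scaling by 3 multiplies the area by 3² = 9 (so the new area is 63/2) and multiplies the boundary lattice-point count by 3, giving 27.
By Pick's theorem, the interior count of the dilated polygon is 63/2 − 27/2 + 1 = 19.

19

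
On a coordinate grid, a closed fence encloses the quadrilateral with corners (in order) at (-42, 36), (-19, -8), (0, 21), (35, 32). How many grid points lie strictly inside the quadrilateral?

Using the shoelace formula, 2A = |[(-42)·(-8) − (-19)·36] + [(-19)·21 − 0·(-8)] + [0·32 − 35·21] + [35·36 − (-42)·32]| = 2490, so the area is 1245.
Along each edge there are gcd(|Δx|,|Δy|)+1 lattice points, so counting each shared vertex once the boundary has gcd(23,44) + gcd(19,29) + gcd(35,11) + gcd(77,4) = 1+1+1+1 = 4.
By Pick's theorem A = I + B/2 − 1, so I = 1245 − 4/2 + 1 = 1244.

1244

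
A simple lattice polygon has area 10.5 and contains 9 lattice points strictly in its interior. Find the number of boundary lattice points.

5

Pick's theorem gives A = I + B/2 − 1, so B = 2(A − I + 1) = 2(10.5 − 9 + 1) = 5.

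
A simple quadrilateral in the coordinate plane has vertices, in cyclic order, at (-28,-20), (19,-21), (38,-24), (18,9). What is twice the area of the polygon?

Using the shoelace formula, 2A = |((-28)·(-21) − 19·(-20)) + (19·(-24) − 38·(-21)) + (38·9 − 18·(-24)) + (18·(-20) − (-28)·9)| = 1976, so the area is 988.

1976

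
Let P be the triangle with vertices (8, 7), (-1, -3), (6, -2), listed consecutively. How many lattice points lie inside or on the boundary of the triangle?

Using the shoelace formula, 2A = |[8·(-3) − (-1)·7] + [(-1)·(-2) − 6·(-3)] + [6·7 − 8·(-2)]| = 61, so the area is 61/2.
Along each edge there are gcd(|Δx|,|Δy|)+1 lattice points, so counting each shared vertex once the boundary has gcd(9,10) + gcd(7,1) + gcd(2,9) = 1+1+1 = 3.
Pick's theorem gives I = A − B/2 + 1 = 61/2 − 3/2 + 1 = 30, so the closed region contains I + B = 30 + 3 = 33 lattice points.

33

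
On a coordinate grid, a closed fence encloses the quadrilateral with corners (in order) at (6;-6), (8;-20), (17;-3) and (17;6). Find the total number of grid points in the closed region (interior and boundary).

The shoelace formula gives twice the area as |(6·(-20) − 8·(-6)) + (8·(-3) − 17·(-20)) + (17·6 − 17·(-3)) + (17·(-6) − 6·6)| = 259, so the area is 259/2.
The number of boundary lattice points is Σ gcd(|Δx|,|Δy|) = gcd(2,14) + gcd(9,17) + gcd(0,9) + gcd(11,12) = 2+1+9+1 = 13.
Pick's theorem gives I = A − B/2 + 1 = 259/2 − 13/2 + 1 = 124, so the closed region contains I + B = 124 + 13 = 137 lattice points.

137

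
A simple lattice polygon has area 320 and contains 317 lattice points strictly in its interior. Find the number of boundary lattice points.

Pick's theorem gives A = I + B/2 − 1, so B = 2(A − I + 1) = 2(320 − 317 + 1) = 8.

8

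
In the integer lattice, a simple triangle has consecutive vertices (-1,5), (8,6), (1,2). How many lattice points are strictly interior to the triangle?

The shoelace formula gives twice the area as |[(-1)·6 − 8·5] + [8·2 − 1·6] + [1·5 − (-1)·2]| = 29, so the area is 14.5.
The number of boundary lattice points is Σ gcd(|Δx|,|Δy|) = gcd(9,1) + gcd(7,4) + gcd(2,3) = 1+1+1 = 3.
By Pick's theorem A = I + B/2 − 1, so I = 14.5 − 3/2 + 1 = 14.

14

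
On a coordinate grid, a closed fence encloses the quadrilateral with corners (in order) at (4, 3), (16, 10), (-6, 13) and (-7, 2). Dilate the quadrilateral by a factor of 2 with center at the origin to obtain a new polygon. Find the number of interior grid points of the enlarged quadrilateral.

617

The shoelace formula gives twice the area as |(4·10 − 16·3) + (16·13 − (-6)·10) + ((-6)·2 − (-7)·13) + ((-7)·3 − 4·2)| = 310, so the area is 155.
The number of boundary lattice points is Σ gcd(|Δx|,|Δy|) = gcd(12,7) + gcd(22,3) + gcd(1,11) + gcd(11,1) = 1+1+1+1 = 4.
Scaling by 2 multiplies the area by 2² = 4 (so the new area is 620) and multiplies the boundary lattice-point count by 2, giving 8.
By Pick's theorem, the interior count of the dilated polygon is 620 − 8/2 + 1 = 617.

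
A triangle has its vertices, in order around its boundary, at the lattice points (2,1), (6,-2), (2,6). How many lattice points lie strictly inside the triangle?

By the shoelace formula, twice the signed area is |[2·(-2) − 6·1] + [6·6 − 2·(-2)] + [2·1 − 2·6]| = 20, so the area is 10.
Along each edge there are gcd(|Δx|,|Δy|)+1 lattice points, so counting each shared vertex once the boundary has gcd(4,3) + gcd(4,8) + gcd(0,5) = 1+4+5 = 10.
By Pick's theorem A = I + B/2 − 1, so I = 10 − 10/2 + 1 = 6.

6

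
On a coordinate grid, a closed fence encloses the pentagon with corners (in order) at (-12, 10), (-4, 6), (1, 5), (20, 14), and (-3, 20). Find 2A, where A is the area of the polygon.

508

Using the shoelace formula, 2A = |((-12)·6 − (-4)·10) + ((-4)·5 − 1·6) + (1·14 − 20·5) + (20·20 − (-3)·14) + ((-3)·10 − (-12)·20)| = 508, so the area is 254.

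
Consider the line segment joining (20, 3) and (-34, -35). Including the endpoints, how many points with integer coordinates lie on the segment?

3

The number of lattice points on a segment between lattice points is gcd(|Δx|,|Δy|) + 1 = gcd(54,38) + 1 = 2 + 1 = 3.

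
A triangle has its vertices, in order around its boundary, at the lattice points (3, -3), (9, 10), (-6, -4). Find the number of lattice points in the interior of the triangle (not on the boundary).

By the shoelace formula, twice the signed area is |[3·10 − 9·(-3)] + [9·(-4) − (-6)·10] + [(-6)·(-3) − 3·(-4)]| = 111, so the area is 55.5.
Summing gcd(|Δx|,|Δy|) over the edges gives the boundary count: gcd(6,13) + gcd(15,14) + gcd(9,1) = 1+1+1 = 3.
Pick's theorem gives I = A − B/2 + 1 = 55.5 − 3/2 + 1 = 55.

55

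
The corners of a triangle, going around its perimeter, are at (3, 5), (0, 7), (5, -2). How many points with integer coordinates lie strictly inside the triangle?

8

The shoelace formula gives twice the area as |(3·7 − 0·5) + (0·(-2) − 5·7) + (5·5 − 3·(-2))| = 17, so the area is 8.5.
Along each edge there are gcd(|Δx|,|Δy|)+1 lattice points, so counting each shared vertex once the boundary has gcd(3,2) + gcd(5,9) + gcd(2,7) = 1+1+1 = 3.
Pick's theorem gives I = A − B/2 + 1 = 8.5 − 3/2 + 1 = 8.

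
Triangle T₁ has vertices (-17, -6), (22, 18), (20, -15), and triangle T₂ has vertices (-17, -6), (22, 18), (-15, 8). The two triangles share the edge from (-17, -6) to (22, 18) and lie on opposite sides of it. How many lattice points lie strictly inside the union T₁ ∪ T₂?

The union is the simple quadrilateral with vertices (-17, -6), (20, -15), (22, 18), (-15, 8) in order.
The shoelace formula gives twice the area as |[(-17)·(-15) − 20·(-6)] + [20·18 − 22·(-15)] + [22·8 − (-15)·18] + [(-15)·(-6) − (-17)·8]| = 1737, so the area is 868.5.
Along each edge there are gcd(|Δx|,|Δy|)+1 lattice points, so counting each shared vertex once the boundary has gcd(37,9) + gcd(2,33) + gcd(37,10) + gcd(2,14) = 1+1+1+2 = 5.
By Pick's theorem I = A − B/2 + 1 = 868.5 − 5/2 + 1 = 867.

867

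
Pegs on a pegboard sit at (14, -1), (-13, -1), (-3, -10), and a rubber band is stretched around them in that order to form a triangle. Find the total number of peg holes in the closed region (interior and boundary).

By the shoelace formula, twice the signed area is |(14·(-1) − (-13)·(-1)) + ((-13)·(-10) − (-3)·(-1)) + ((-3)·(-1) − 14·(-10))| = 243, so the area is 121.5.
Summing gcd(|Δx|,|Δy|) over the edges gives the boundary count: gcd(27,0) + gcd(10,9) + gcd(17,9) = 27+1+1 = 29.
Pick's theorem gives I = A − B/2 + 1 = 121.5 − 29/2 + 1 = 108, so the closed region contains I + B = 108 + 29 = 137 lattice points.

137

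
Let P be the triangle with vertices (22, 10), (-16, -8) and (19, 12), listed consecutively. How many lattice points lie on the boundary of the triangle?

8

The number of boundary lattice points is Σ gcd(|Δx|,|Δy|) = gcd(38,18) + gcd(35,20) + gcd(3,2) = 2+5+1 = 8.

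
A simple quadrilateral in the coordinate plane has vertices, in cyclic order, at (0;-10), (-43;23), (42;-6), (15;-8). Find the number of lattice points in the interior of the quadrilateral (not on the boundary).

766

By the shoelace formula, twice the signed area is |[0·23 − (-43)·(-10)] + [(-43)·(-6) − 42·23] + [42·(-8) − 15·(-6)] + [15·(-10) − 0·(-8)]| = 1534, so the area is 767.
The number of boundary lattice points is Σ gcd(|Δx|,|Δy|) = gcd(43,33) + gcd(85,29) + gcd(27,2) + gcd(15,2) = 1+1+1+1 = 4.
Pick's theorem gives I = A − B/2 + 1 = 767 − 4/2 + 1 = 766.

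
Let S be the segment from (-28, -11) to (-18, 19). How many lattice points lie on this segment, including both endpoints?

The number of lattice points on a segment between lattice points is gcd(|Δx|,|Δy|) + 1 = gcd(10,30) + 1 = 10 + 1 = 11.

11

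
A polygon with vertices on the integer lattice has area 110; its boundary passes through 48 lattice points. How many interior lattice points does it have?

87

Pick's theorem A = I + B/2 − 1 rearranges to I = A − B/2 + 1 = 110 − 48/2 + 1 = 87.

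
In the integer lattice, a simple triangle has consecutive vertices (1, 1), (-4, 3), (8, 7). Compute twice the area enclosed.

44

The shoelace formula gives twice the area as |(1·3 − (-4)·1) + ((-4)·7 − 8·3) + (8·1 − 1·7)| = 44, so the area is 22.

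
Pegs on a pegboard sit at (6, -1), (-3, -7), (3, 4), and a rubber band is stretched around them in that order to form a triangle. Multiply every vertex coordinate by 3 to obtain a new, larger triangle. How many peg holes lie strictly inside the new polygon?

277

By the shoelace formula, twice the signed area is |[6·(-7) − (-3)·(-1)] + [(-3)·4 − 3·(-7)] + [3·(-1) − 6·4]| = 63, so the area is 63/2.
Summing gcd(|Δx|,|Δy|) over the edges gives the boundary count: gcd(9,6) + gcd(6,11) + gcd(3,5) = 3+1+1 = 5.
Scaling by 3 multiplies the area by 3² = 9 (so the new area is 283.5) and multiplies the boundary lattice-point count by 3, giving 15.
By Pick's theorem, the interior count of the dilated polygon is 283.5 − 15/2 + 1 = 277.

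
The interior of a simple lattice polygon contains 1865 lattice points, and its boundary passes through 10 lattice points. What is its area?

1869

By Pick's theorem, A = I + B/2 − 1 = 1865 + 10/2 − 1 = 1869.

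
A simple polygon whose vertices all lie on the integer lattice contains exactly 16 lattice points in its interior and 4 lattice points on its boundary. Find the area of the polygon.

Pick's theorem states A = I + B/2 − 1, so A = 16 + 4/2 − 1 = 17.

17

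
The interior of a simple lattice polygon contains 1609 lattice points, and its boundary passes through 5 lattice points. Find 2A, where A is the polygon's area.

3221

By Pick's theorem, A = I + B/2 − 1 = 1609 + 5/2 − 1 = 3221/2.
Hence 2A = 3221.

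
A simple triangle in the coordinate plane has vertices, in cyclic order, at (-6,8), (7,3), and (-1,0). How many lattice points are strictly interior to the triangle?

Using the shoelace formula, 2A = |[(-6)·3 − 7·8] + [7·0 − (-1)·3] + [(-1)·8 − (-6)·0]| = 79, so the area is 79/2.
The number of boundary lattice points is Σ gcd(|Δx|,|Δy|) = gcd(13,5) + gcd(8,3) + gcd(5,8) = 1+1+1 = 3.
By Pick's theorem A = I + B/2 − 1, so I = 79/2 − 3/2 + 1 = 39.

39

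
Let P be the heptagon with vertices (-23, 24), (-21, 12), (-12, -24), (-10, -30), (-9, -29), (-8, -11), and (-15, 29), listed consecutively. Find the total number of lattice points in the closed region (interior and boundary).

406

By the shoelace formula, twice the signed area is |((-23)·12 − (-21)·24) + ((-21)·(-24) − (-12)·12) + ((-12)·(-30) − (-10)·(-24)) + ((-10)·(-29) − (-9)·(-30)) + ((-9)·(-11) − (-8)·(-29)) + ((-8)·29 − (-15)·(-11)) + ((-15)·24 − (-23)·29)| = 793, so the area is 396.5.
Along each edge there are gcd(|Δx|,|Δy|)+1 lattice points, so counting each shared vertex once the boundary has gcd(2,12) + gcd(9,36) + gcd(2,6) + gcd(1,1) + gcd(1,18) + gcd(7,40) + gcd(8,5) = 2+9+2+1+1+1+1 = 17.
Pick's theorem gives I = A − B/2 + 1 = 396.5 − 17/2 + 1 = 389, so the closed region contains I + B = 389 + 17 = 406 lattice points.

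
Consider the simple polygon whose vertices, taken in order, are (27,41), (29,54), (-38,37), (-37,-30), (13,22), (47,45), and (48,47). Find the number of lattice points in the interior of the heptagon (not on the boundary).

By the shoelace formula, twice the signed area is |[27·54 − 29·41] + [29·37 − (-38)·54] + [(-38)·(-30) − (-37)·37] + [(-37)·22 − 13·(-30)] + [13·45 − 47·22] + [47·47 − 48·45] + [48·41 − 27·47]| = 5778, so the area is 2889.
The number of boundary lattice points is Σ gcd(|Δx|,|Δy|) = gcd(2,13) + gcd(67,17) + gcd(1,67) + gcd(50,52) + gcd(34,23) + gcd(1,2) + gcd(21,6) = 1+1+1+2+1+1+3 = 10.
Pick's theorem gives I = A − B/2 + 1 = 2889 − 10/2 + 1 = 2885.

2885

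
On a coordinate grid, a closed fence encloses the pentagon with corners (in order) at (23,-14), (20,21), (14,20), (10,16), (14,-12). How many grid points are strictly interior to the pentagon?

Using the shoelace formula, 2A = |(23·21 − 20·(-14)) + (20·20 − 14·21) + (14·16 − 10·20) + (10·(-12) − 14·16) + (14·(-14) − 23·(-12))| = 629, so the area is 314.5.
Along each edge there are gcd(|Δx|,|Δy|)+1 lattice points, so counting each shared vertex once the boundary has gcd(3,35) + gcd(6,1) + gcd(4,4) + gcd(4,28) + gcd(9,2) = 1+1+4+4+1 = 11.
By Pick's theorem A = I + B/2 − 1, so I = 314.5 − 11/2 + 1 = 310.

310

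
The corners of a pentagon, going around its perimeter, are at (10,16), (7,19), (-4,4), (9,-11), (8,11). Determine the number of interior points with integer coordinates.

195

By the shoelace formula, twice the signed area is |[10·19 − 7·16] + [7·4 − (-4)·19] + [(-4)·(-11) − 9·4] + [9·11 − 8·(-11)] + [8·16 − 10·11]| = 395, so the area is 395/2.
Along each edge there are gcd(|Δx|,|Δy|)+1 lattice points, so counting each shared vertex once the boundary has gcd(3,3) + gcd(11,15) + gcd(13,15) + gcd(1,22) + gcd(2,5) = 3+1+1+1+1 = 7.
Pick's theorem gives I = A − B/2 + 1 = 395/2 − 7/2 + 1 = 195.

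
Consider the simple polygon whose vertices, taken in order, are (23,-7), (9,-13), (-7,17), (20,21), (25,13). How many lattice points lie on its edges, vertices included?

8

Along each edge there are gcd(|Δx|,|Δy|)+1 lattice points, so counting each shared vertex once the boundary has gcd(14,6) + gcd(16,30) + gcd(27,4) + gcd(5,8) + gcd(2,20) = 2+2+1+1+2 = 8.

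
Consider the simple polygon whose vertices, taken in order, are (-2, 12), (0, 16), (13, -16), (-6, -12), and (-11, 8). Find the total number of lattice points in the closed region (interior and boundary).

400

By the shoelace formula, twice the signed area is |((-2)·16 − 0·12) + (0·(-16) − 13·16) + (13·(-12) − (-6)·(-16)) + ((-6)·8 − (-11)·(-12)) + ((-11)·12 − (-2)·8)| = 788, so the area is 394.
The number of boundary lattice points is Σ gcd(|Δx|,|Δy|) = gcd(2,4) + gcd(13,32) + gcd(19,4) + gcd(5,20) + gcd(9,4) = 2+1+1+5+1 = 10.
Pick's theorem gives I = A − B/2 + 1 = 394 − 10/2 + 1 = 390, so the closed region contains I + B = 390 + 10 = 400 lattice points.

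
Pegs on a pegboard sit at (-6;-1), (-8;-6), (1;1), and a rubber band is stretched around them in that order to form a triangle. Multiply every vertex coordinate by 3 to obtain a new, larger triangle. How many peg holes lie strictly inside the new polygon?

The shoelace formula gives twice the area as |((-6)·(-6) − (-8)·(-1)) + ((-8)·1 − 1·(-6)) + (1·(-1) − (-6)·1)| = 31, so the area is 15.5.
The number of boundary lattice points is Σ gcd(|Δx|,|Δy|) = gcd(2,5) + gcd(9,7) + gcd(7,2) = 1+1+1 = 3.
Scaling by 3 multiplies the area by 3² = 9 (so the new area is 279/2) and multiplies the boundary lattice-point count by 3, giving 9.
By Pick's theorem, the interior count of the dilated polygon is 279/2 − 9/2 + 1 = 136.

136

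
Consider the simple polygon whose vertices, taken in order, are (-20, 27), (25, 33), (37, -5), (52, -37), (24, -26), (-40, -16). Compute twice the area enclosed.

By the shoelace formula, twice the signed area is |((-20)·33 − 25·27) + (25·(-5) − 37·33) + (37·(-37) − 52·(-5)) + (52·(-26) − 24·(-37)) + (24·(-16) − (-40)·(-26)) + ((-40)·27 − (-20)·(-16))| = 7078, so the area is 3539.

7078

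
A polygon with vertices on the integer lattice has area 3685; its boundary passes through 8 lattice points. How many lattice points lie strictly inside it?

3682

From Pick's theorem, I = A − B/2 + 1 = 3685 − 8/2 + 1 = 3682.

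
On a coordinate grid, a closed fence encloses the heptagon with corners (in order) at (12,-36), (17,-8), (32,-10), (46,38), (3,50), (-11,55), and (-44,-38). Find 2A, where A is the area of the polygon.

10057

The shoelace formula gives twice the area as |(12·(-8) − 17·(-36)) + (17·(-10) − 32·(-8)) + (32·38 − 46·(-10)) + (46·50 − 3·38) + (3·55 − (-11)·50) + ((-11)·(-38) − (-44)·55) + ((-44)·(-36) − 12·(-38))| = 10057, so the area is 5028.5.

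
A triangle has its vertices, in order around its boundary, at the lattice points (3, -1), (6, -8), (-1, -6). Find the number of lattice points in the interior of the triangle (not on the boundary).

The shoelace formula gives twice the area as |(3·(-8) − 6·(-1)) + (6·(-6) − (-1)·(-8)) + ((-1)·(-1) − 3·(-6))| = 43, so the area is 21.5.
Along each edge there are gcd(|Δx|,|Δy|)+1 lattice points, so counting each shared vertex once the boundary has gcd(3,7) + gcd(7,2) + gcd(4,5) = 1+1+1 = 3.
Pick's theorem gives I = A − B/2 + 1 = 21.5 − 3/2 + 1 = 21.

21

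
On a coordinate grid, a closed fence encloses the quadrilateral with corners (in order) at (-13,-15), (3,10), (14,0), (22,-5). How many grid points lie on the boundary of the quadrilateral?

8

Along each edge there are gcd(|Δx|,|Δy|)+1 lattice points, so counting each shared vertex once the boundary has gcd(16,25) + gcd(11,10) + gcd(8,5) + gcd(35,10) = 1+1+1+5 = 8.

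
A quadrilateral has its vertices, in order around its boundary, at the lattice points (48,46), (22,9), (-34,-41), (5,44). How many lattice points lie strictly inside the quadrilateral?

2173

The shoelace formula gives twice the area as |(48·9 − 22·46) + (22·(-41) − (-34)·9) + ((-34)·44 − 5·(-41)) + (5·46 − 48·44)| = 4349, so the area is 2174.5.
Summing gcd(|Δx|,|Δy|) over the edges gives the boundary count: gcd(26,37) + gcd(56,50) + gcd(39,85) + gcd(43,2) = 1+2+1+1 = 5.
Pick's theorem gives I = A − B/2 + 1 = 2174.5 − 5/2 + 1 = 2173.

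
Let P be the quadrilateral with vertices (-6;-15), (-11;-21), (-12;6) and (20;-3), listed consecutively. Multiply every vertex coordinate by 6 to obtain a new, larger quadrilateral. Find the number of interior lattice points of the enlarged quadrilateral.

13648

The shoelace formula gives twice the area as |[(-6)·(-21) − (-11)·(-15)] + [(-11)·6 − (-12)·(-21)] + [(-12)·(-3) − 20·6] + [20·(-15) − (-6)·(-3)]| = 759, so the area is 379.5.
The number of boundary lattice points is Σ gcd(|Δx|,|Δy|) = gcd(5,6) + gcd(1,27) + gcd(32,9) + gcd(26,12) = 1+1+1+2 = 5.
Scaling by 6 multiplies the area by 6² = 36 (so the new area is 13662) and multiplies the boundary lattice-point count by 6, giving 30.
By Pick's theorem, the interior count of the dilated polygon is 13662 − 30/2 + 1 = 13648.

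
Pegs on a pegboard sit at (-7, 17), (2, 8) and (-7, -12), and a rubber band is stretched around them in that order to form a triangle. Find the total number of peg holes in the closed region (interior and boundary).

151

The shoelace formula gives twice the area as |[(-7)·8 − 2·17] + [2·(-12) − (-7)·8] + [(-7)·17 − (-7)·(-12)]| = 261, so the area is 130.5.
Summing gcd(|Δx|,|Δy|) over the edges gives the boundary count: gcd(9,9) + gcd(9,20) + gcd(0,29) = 9+1+29 = 39.
Pick's theorem gives I = A − B/2 + 1 = 130.5 − 39/2 + 1 = 112, so the closed region contains I + B = 112 + 39 = 151 lattice points.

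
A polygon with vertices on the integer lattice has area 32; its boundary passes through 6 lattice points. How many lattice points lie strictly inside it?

30

From Pick's theorem, I = A − B/2 + 1 = 32 − 6/2 + 1 = 30.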